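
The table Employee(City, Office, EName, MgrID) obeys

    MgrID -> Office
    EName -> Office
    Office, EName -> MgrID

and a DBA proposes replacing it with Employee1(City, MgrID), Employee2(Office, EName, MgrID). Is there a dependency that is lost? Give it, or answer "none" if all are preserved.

MgrID → Office lies within Employee2.
EName → Office lies within Employee2.
Office, EName → MgrID lies within Employee2.
Every dependency is enforceable on the fragments, so the decomposition is dependency-preserving.

none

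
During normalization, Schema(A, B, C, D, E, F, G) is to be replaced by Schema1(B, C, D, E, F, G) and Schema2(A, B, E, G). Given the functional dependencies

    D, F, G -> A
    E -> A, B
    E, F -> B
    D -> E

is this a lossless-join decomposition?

Common attributes: Schema1 ∩ Schema2 = {B, E, G}.
Closure of {B, E, G}: E → A, B applies, adding A. So (B, E, G)⁺ = {A, B, E, G}.
This closure contains every attribute of Schema2, so Schema1 ∩ Schema2 → Schema2. The join is lossless.

Yes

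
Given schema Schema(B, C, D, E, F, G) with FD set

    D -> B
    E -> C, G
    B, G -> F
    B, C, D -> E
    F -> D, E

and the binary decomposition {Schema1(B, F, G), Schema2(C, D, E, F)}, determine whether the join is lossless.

Common attributes: Schema1 ∩ Schema2 = {F}.
Closure of {F}: F → D, E applies, adding D, E; D → B applies, adding B; E → C, G applies, adding C, G. So (F)⁺ = {B, C, D, E, F, G}.
This closure contains every attribute of Schema1, so Schema1 ∩ Schema2 → Schema1. The join is lossless.

Yes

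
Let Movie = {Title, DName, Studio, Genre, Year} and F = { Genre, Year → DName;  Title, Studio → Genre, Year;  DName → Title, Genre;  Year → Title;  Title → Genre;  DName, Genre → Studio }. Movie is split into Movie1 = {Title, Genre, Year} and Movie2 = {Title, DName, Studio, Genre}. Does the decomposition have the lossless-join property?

Common attributes: Movie1 ∩ Movie2 = {Title, Genre}.
No dependency enlarges {Title, Genre}, so (Title, Genre)⁺ = {Title, Genre}.
The closure contains neither all of Movie1 = {Title, Genre, Year} nor all of Movie2 = {Title, DName, Studio, Genre}, so the common attributes are not a superkey of either fragment. The join is lossy.

No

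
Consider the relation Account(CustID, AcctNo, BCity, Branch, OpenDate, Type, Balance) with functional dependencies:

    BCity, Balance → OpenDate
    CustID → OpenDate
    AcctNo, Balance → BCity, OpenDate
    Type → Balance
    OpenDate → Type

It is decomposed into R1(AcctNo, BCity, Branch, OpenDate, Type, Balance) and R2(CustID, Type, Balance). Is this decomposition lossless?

Common attributes: R1 ∩ R2 = {Type, Balance}.
No dependency enlarges {Type, Balance}, so (Type, Balance)⁺ = {Type, Balance}.
The closure contains neither all of R1 = {AcctNo, BCity, Branch, OpenDate, Type, Balance} nor all of R2 = {CustID, Type, Balance}, so the common attributes are not a superkey of either fragment. The join is lossy.

No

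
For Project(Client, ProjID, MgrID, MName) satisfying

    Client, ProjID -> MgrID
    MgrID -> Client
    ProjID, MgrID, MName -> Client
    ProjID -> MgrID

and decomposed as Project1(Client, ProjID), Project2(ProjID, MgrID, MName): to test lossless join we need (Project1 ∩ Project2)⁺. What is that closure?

Client, ProjID, MgrID

Project1 ∩ Project2 = {ProjID}.
ProjID → MgrID applies, adding MgrID
MgrID → Client applies, adding Client
Closure: {Client, ProjID, MgrID}.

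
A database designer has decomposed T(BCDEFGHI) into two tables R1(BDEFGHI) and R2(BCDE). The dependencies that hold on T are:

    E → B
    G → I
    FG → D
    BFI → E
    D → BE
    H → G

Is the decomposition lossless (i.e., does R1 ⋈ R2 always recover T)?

No

Common attributes: R1 ∩ R2 = {BDE}.
No dependency enlarges {BDE}, so (BDE)⁺ = {BDE}.
The closure contains neither all of R1 = {BDEFGHI} nor all of R2 = {BCDE}, so the common attributes are not a superkey of either fragment. The join is lossy.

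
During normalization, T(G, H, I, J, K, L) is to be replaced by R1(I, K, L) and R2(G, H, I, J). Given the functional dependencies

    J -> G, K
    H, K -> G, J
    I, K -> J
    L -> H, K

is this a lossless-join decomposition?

No

Common attributes: R1 ∩ R2 = {I}.
No dependency enlarges {I}, so (I)⁺ = {I}.
The closure contains neither all of R1 = {I, K, L} nor all of R2 = {G, H, I, J}, so the common attributes are not a superkey of either fragment. The join is lossy.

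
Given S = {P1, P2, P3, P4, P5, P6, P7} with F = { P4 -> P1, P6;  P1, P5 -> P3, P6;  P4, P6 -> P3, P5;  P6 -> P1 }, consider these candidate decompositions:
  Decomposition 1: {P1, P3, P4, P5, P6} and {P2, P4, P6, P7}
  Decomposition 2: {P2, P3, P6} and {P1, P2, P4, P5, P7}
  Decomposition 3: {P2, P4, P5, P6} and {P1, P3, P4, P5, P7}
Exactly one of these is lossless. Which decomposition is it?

Decomposition 1: common = {P4, P6}, closure = {P1, P3, P4, P5, P6} → lossless.
Decomposition 2: common = {P2}, closure = {P2} → lossy.
Decomposition 3: common = {P4, P5}, closure = {P1, P3, P4, P5, P6} → lossy.

Decomposition 1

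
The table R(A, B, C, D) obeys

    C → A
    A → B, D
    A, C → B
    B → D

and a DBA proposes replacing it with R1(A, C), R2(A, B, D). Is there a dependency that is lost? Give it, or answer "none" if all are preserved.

none

C → A lies within R1.
A → B, D lies within R2.
A, C → B: restricted closure across fragments reaches B.
B → D lies within R2.
Every dependency is enforceable on the fragments, so the decomposition is dependency-preserving.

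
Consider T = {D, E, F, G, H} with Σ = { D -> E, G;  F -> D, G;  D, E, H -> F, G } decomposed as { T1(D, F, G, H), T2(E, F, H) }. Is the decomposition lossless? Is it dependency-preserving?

Lossless test: (F, H)⁺ = {D, E, F, G, H}, which contains all of one fragment — lossless.
Dependency preservation: the restricted closure of {D} across the fragments never reaches {E, G}, so D → E, G cannot be enforced without a join — not preserved.

lossless but not dependency-preserving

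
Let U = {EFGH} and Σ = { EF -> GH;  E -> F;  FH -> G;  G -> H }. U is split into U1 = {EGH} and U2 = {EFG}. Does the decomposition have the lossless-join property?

Yes

Common attributes: U1 ∩ U2 = {EG}.
Closure of {EG}: E → F applies, adding F; G → H applies, adding H. So (EG)⁺ = {EFGH}.
This closure contains every attribute of U1, so U1 ∩ U2 → U1. The join is lossless.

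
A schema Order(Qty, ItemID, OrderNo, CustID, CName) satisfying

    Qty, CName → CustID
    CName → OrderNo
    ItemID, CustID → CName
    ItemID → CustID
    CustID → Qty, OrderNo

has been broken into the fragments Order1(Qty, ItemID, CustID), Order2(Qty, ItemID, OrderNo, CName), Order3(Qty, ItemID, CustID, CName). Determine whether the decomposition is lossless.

Yes

Chase test. Columns are Qty, ItemID, OrderNo, CustID, CName; row i has aⱼ where attribute j ∈ Orderi, else bᵢⱼ.
Initial tableau (one row per fragment):
  row 1: a1 a2 b13 a4 b15
  row 2: a1 a2 a3 b24 a5
  row 3: a1 a2 b33 a4 a5
Rows 2 and 3 agree on Qty, CName; apply Qty, CName→CustID and equate their CustID entries.
Rows 2 and 3 agree on CName; apply CName→OrderNo and equate their OrderNo entries.
Rows 1 and 2 agree on ItemID, CustID; apply ItemID, CustID→CName and equate their CName entries.
Rows 1 and 2 agree on CustID; apply CustID→Qty, OrderNo and equate their Qty, OrderNo entries.
Row 1 is now all distinguished symbols — the join is lossless.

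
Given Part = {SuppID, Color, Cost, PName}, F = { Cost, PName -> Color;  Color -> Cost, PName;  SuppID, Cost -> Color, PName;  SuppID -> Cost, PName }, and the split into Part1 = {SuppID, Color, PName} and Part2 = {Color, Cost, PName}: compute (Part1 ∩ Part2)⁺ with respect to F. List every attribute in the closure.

Color, Cost, PName

Part1 ∩ Part2 = {Color, PName}.
Color → Cost, PName applies, adding Cost
Closure: {Color, Cost, PName}.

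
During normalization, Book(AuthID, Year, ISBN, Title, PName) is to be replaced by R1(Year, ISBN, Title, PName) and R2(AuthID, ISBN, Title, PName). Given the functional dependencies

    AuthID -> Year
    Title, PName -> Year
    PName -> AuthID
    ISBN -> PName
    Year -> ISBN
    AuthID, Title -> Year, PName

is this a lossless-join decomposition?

Yes

Common attributes: R1 ∩ R2 = {ISBN, Title, PName}.
Closure of {ISBN, Title, PName}: Title, PName → Year applies, adding Year; PName → AuthID applies, adding AuthID. So (ISBN, Title, PName)⁺ = {AuthID, Year, ISBN, Title, PName}.
This closure contains every attribute of R1, so R1 ∩ R2 → R1. The join is lossless.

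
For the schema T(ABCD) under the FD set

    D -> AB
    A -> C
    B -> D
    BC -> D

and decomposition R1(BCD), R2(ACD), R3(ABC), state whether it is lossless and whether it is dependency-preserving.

Lossless test (chase): Rows 1 and 2 agree on D; apply D→AB and equate their AB entries. Rows 1 and 3 agree on B; apply B→D and equate their D entries. Row 1 is now all distinguished symbols — the join is lossless.
Dependency preservation: D → AB is not contained in any single fragment, but the restricted closure of its left-hand side across the fragments still reaches the right-hand side; the remaining FDs each lie inside some fragment. All dependencies are preserved.

lossless and dependency-preserving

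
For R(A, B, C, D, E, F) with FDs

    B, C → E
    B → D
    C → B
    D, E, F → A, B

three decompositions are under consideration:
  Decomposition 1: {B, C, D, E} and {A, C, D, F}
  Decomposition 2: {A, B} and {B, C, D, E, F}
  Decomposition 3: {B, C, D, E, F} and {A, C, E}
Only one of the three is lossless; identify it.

Decomposition 1

Decomposition 1: common = {C, D}, closure = {B, C, D, E} → lossless.
Decomposition 2: common = {B}, closure = {B, D} → lossy.
Decomposition 3: common = {C, E}, closure = {B, C, D, E} → lossy.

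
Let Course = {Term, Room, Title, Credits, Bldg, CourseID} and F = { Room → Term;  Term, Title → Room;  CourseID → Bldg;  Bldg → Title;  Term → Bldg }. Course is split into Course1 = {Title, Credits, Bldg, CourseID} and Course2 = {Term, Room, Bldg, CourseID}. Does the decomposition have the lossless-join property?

No

Common attributes: Course1 ∩ Course2 = {Bldg, CourseID}.
Closure of {Bldg, CourseID}: Bldg → Title applies, adding Title. So (Bldg, CourseID)⁺ = {Title, Bldg, CourseID}.
The closure contains neither all of Course1 = {Title, Credits, Bldg, CourseID} nor all of Course2 = {Term, Room, Bldg, CourseID}, so the common attributes are not a superkey of either fragment. The join is lossy.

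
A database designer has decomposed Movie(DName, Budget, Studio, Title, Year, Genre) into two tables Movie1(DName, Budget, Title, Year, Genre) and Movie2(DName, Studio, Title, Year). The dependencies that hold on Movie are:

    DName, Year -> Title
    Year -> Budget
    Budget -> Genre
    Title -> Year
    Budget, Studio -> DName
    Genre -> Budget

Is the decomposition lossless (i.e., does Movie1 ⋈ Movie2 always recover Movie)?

Common attributes: Movie1 ∩ Movie2 = {DName, Title, Year}.
Closure of {DName, Title, Year}: Year → Budget applies, adding Budget; Budget → Genre applies, adding Genre. So (DName, Title, Year)⁺ = {DName, Budget, Title, Year, Genre}.
This closure contains every attribute of Movie1, so Movie1 ∩ Movie2 → Movie1. The join is lossless.

Yes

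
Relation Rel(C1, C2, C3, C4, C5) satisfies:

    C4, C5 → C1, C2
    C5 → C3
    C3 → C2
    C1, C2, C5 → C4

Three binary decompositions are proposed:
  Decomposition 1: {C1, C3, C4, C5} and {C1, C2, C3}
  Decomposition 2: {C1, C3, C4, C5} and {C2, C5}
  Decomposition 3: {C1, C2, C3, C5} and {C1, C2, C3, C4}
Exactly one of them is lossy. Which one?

Decomposition 3

Decomposition 1: common = {C1, C3}, closure = {C1, C2, C3} → lossless.
Decomposition 2: common = {C5}, closure = {C2, C3, C5} → lossless.
Decomposition 3: common = {C1, C2, C3}, closure = {C1, C2, C3} → lossy.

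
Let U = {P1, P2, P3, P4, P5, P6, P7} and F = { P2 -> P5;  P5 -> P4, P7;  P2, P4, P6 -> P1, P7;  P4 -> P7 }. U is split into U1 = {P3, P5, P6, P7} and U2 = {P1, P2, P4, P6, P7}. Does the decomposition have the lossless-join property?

Common attributes: U1 ∩ U2 = {P6, P7}.
No dependency enlarges {P6, P7}, so (P6, P7)⁺ = {P6, P7}.
The closure contains neither all of U1 = {P3, P5, P6, P7} nor all of U2 = {P1, P2, P4, P6, P7}, so the common attributes are not a superkey of either fragment. The join is lossy.

No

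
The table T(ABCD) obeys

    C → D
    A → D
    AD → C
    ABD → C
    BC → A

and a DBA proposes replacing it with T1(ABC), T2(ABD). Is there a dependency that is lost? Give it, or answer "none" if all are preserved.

C → D

Check C → D: no single fragment contains all of {CD}, and the restricted closure of {C} across the fragments never reaches {D}.
A → D is preserved.
AD → C is preserved.
ABD → C is preserved.
BC → A is preserved.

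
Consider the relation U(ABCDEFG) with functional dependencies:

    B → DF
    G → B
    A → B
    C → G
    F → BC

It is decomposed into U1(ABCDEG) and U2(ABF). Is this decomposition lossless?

Yes

Common attributes: U1 ∩ U2 = {AB}.
Closure of {AB}: B → DF applies, adding DF; F → BC applies, adding C; C → G applies, adding G. So (AB)⁺ = {ABCDFG}.
This closure contains every attribute of U2, so U1 ∩ U2 → U2. The join is lossless.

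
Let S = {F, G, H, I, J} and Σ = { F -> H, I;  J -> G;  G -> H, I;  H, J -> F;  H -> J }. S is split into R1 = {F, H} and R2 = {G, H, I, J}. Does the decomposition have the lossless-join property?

Common attributes: R1 ∩ R2 = {H}.
Closure of {H}: H → J applies, adding J; J → G applies, adding G; G → H, I applies, adding I; H, J → F applies, adding F. So (H)⁺ = {F, G, H, I, J}.
This closure contains every attribute of R1, so R1 ∩ R2 → R1. The join is lossless.

Yes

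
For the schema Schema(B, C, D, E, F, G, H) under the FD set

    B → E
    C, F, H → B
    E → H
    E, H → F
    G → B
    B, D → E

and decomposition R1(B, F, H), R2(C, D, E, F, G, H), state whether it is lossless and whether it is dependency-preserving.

lossy and not dependency-preserving

Lossless test: (F, H)⁺ = {F, H}, which is a superkey of neither fragment — lossy.
Dependency preservation: the restricted closure of {B} across the fragments never reaches {E}, so B → E cannot be enforced without a join — not preserved.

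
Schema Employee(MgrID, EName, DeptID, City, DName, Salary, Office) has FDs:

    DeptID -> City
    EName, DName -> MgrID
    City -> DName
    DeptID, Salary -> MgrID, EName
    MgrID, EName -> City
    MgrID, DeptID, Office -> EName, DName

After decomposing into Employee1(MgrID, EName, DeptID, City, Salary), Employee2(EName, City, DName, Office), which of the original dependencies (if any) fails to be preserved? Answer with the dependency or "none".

MgrID, DeptID, Office -> EName, DName

Check MgrID, DeptID, Office → EName, DName: no single fragment contains all of {MgrID, EName, DeptID, DName, Office}, and the restricted closure of {MgrID, DeptID, Office} across the fragments never reaches {EName, DName}.
DeptID → City is preserved.
EName, DName → MgrID is preserved.
City → DName is preserved.
DeptID, Salary → MgrID, EName is preserved.
MgrID, EName → City is preserved.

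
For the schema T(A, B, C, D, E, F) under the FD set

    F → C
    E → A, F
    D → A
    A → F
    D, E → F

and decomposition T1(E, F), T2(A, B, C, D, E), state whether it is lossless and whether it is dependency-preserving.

Lossless test: (E)⁺ = {A, C, E, F}, which contains all of one fragment — lossless.
Dependency preservation: the restricted closure of {F} across the fragments never reaches {C}, so F → C cannot be enforced without a join — not preserved.

lossless but not dependency-preserving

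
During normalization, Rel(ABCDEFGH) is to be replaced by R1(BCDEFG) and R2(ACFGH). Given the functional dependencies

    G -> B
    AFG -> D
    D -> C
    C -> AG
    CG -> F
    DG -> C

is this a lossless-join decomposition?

No

Common attributes: R1 ∩ R2 = {CFG}.
Closure of {CFG}: G → B applies, adding B; C → AG applies, adding A; AFG → D applies, adding D. So (CFG)⁺ = {ABCDFG}.
The closure contains neither all of R1 = {BCDEFG} nor all of R2 = {ACFGH}, so the common attributes are not a superkey of either fragment. The join is lossy.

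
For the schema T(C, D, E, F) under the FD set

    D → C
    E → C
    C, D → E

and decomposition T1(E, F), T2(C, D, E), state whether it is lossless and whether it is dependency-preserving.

lossy but dependency-preserving

Lossless test: (E)⁺ = {C, E}, which is a superkey of neither fragment — lossy.
Dependency preservation: every FD's attributes lie within a single fragment, so each can be enforced locally — preserved.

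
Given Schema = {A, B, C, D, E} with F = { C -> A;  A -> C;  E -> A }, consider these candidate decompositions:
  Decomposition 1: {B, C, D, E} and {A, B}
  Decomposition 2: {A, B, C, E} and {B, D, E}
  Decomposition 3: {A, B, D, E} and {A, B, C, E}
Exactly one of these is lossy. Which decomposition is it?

Decomposition 1: common = {B}, closure = {B} → lossy.
Decomposition 2: common = {B, E}, closure = {A, B, C, E} → lossless.
Decomposition 3: common = {A, B, E}, closure = {A, B, C, E} → lossless.

Decomposition 1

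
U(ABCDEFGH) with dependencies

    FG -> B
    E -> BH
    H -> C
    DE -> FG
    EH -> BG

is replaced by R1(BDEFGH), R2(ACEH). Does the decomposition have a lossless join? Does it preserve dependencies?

lossy but dependency-preserving

Lossless test: (EH)⁺ = {BCEGH}, which is a superkey of neither fragment — lossy.
Dependency preservation: every FD's attributes lie within a single fragment, so each can be enforced locally — preserved.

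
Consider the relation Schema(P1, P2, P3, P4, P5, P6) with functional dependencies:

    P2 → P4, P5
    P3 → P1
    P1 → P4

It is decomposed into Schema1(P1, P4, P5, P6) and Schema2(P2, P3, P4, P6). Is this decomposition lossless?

No

Common attributes: Schema1 ∩ Schema2 = {P4, P6}.
No dependency enlarges {P4, P6}, so (P4, P6)⁺ = {P4, P6}.
The closure contains neither all of Schema1 = {P1, P4, P5, P6} nor all of Schema2 = {P2, P3, P4, P6}, so the common attributes are not a superkey of either fragment. The join is lossy.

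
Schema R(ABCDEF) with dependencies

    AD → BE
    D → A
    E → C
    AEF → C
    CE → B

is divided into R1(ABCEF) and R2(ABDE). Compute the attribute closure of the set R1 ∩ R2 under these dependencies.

R1 ∩ R2 = {ABE}.
E → C applies, adding C
Closure: {ABCE}.

ABCE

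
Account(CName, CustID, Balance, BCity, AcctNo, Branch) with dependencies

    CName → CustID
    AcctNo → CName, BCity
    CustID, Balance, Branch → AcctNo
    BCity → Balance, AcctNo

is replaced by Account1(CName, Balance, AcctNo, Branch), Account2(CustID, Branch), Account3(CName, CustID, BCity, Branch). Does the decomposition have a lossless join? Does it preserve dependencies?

lossy and not dependency-preserving

Lossless test (chase): Rows 1 and 3 agree on CName; apply CName→CustID and equate their CustID entries. No row becomes fully distinguished — the join is lossy.
Dependency preservation: the restricted closure of {AcctNo} across the fragments never reaches {CName, BCity}, so AcctNo → CName, BCity cannot be enforced without a join — not preserved.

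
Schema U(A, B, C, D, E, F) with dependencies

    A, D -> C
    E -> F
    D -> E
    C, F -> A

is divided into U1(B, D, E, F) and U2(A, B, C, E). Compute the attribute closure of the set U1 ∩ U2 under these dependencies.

B, E, F

U1 ∩ U2 = {B, E}.
E → F applies, adding F
Closure: {B, E, F}.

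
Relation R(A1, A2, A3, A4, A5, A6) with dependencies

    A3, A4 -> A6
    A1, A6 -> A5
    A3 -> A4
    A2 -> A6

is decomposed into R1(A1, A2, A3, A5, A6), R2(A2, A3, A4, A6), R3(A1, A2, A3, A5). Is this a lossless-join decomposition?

Yes

Chase test. Columns are A1, A2, A3, A4, A5, A6; row i has aⱼ where attribute j ∈ Ri, else bᵢⱼ.
Initial tableau (one row per fragment):
  row 1: a1 a2 a3 b14 a5 a6
  row 2: b21 a2 a3 a4 b25 a6
  row 3: a1 a2 a3 b34 a5 b36
Rows 1 and 2 agree on A3; apply A3→A4 and equate their A4 entries.
Rows 1 and 3 agree on A3; apply A3→A4 and equate their A4 entries.
Rows 1 and 3 agree on A2; apply A2→A6 and equate their A6 entries.
Row 1 is now all distinguished symbols — the join is lossless.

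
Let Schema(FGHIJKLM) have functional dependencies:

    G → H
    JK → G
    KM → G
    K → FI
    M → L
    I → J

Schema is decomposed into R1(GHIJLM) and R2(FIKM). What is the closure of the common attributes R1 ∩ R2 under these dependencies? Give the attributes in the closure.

IJLM

R1 ∩ R2 = {IM}.
M → L applies, adding L
I → J applies, adding J
Closure: {IJLM}.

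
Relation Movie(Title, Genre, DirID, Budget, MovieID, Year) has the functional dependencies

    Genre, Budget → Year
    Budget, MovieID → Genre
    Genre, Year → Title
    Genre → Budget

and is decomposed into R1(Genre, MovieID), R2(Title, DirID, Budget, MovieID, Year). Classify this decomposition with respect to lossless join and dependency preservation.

Lossless test: (MovieID)⁺ = {MovieID}, which is a superkey of neither fragment — lossy.
Dependency preservation: the restricted closure of {Genre, Budget} across the fragments never reaches {Year}, so Genre, Budget → Year cannot be enforced without a join — not preserved.

lossy and not dependency-preserving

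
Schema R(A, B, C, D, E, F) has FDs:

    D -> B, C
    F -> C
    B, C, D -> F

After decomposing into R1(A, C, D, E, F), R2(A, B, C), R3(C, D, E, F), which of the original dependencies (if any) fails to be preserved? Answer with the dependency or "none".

D -> B, C

Check D → B, C: no single fragment contains all of {B, C, D}, and the restricted closure of {D} across the fragments never reaches {B, C}.
F → C is preserved.
B, C, D → F is preserved.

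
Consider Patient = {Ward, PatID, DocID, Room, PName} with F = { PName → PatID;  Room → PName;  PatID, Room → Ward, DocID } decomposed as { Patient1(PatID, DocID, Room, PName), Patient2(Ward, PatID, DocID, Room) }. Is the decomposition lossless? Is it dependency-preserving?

lossless and dependency-preserving

Lossless test: (PatID, DocID, Room)⁺ = {Ward, PatID, DocID, Room, PName}, which contains all of one fragment — lossless.
Dependency preservation: every FD's attributes lie within a single fragment, so each can be enforced locally — preserved.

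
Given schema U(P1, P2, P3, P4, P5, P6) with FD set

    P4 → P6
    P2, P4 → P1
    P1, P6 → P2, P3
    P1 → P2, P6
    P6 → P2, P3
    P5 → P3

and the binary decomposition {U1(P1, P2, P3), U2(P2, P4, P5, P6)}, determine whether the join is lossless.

Common attributes: U1 ∩ U2 = {P2}.
No dependency enlarges {P2}, so (P2)⁺ = {P2}.
The closure contains neither all of U1 = {P1, P2, P3} nor all of U2 = {P2, P4, P5, P6}, so the common attributes are not a superkey of either fragment. The join is lossy.

No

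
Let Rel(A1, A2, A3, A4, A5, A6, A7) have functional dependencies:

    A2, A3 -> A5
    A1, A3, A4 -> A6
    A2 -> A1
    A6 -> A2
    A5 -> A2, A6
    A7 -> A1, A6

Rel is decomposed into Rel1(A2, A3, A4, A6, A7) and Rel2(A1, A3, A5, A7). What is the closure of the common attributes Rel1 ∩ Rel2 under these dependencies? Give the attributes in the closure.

Rel1 ∩ Rel2 = {A3, A7}.
A7 → A1, A6 applies, adding A1, A6
A6 → A2 applies, adding A2
A2, A3 → A5 applies, adding A5
Closure: {A1, A2, A3, A5, A6, A7}.

A1, A2, A3, A5, A6, A7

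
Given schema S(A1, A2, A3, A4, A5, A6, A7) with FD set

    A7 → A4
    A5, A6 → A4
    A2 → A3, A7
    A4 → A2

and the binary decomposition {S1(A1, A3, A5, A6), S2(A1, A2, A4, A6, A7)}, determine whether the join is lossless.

Common attributes: S1 ∩ S2 = {A1, A6}.
No dependency enlarges {A1, A6}, so (A1, A6)⁺ = {A1, A6}.
The closure contains neither all of S1 = {A1, A3, A5, A6} nor all of S2 = {A1, A2, A4, A6, A7}, so the common attributes are not a superkey of either fragment. The join is lossy.

No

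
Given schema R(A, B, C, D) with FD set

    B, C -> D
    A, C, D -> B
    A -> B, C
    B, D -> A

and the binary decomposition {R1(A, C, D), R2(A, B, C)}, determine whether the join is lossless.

Common attributes: R1 ∩ R2 = {A, C}.
Closure of {A, C}: A → B, C applies, adding B; B, C → D applies, adding D. So (A, C)⁺ = {A, B, C, D}.
This closure contains every attribute of R1, so R1 ∩ R2 → R1. The join is lossless.

Yes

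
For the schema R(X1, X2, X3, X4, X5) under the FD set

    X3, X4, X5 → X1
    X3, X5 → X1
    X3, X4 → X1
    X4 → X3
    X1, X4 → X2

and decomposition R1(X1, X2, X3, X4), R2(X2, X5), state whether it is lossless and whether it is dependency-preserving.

lossy and not dependency-preserving

Lossless test: (X2)⁺ = {X2}, which is a superkey of neither fragment — lossy.
Dependency preservation: the restricted closure of {X3, X5} across the fragments never reaches {X1}, so X3, X5 → X1 cannot be enforced without a join — not preserved.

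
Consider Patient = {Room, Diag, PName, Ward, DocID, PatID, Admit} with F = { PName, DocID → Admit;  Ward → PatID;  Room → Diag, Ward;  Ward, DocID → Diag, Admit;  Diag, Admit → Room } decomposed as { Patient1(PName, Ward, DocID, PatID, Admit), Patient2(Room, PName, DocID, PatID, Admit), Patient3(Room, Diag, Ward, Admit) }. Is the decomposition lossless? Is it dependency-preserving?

Lossless test (chase): Rows 1 and 3 agree on Ward; apply Ward→PatID and equate their PatID entries. Rows 2 and 3 agree on Room; apply Room→Diag, Ward and equate their Diag, Ward entries. Rows 1 and 2 agree on Ward, DocID; apply Ward, DocID→Diag, Admit and equate their Diag, Admit entries. Rows 1 and 2 agree on Diag, Admit; apply Diag, Admit→Room and equate their Room entries. Row 1 is now all distinguished symbols — the join is lossless.
Dependency preservation: the restricted closure of {Ward, DocID} across the fragments never reaches {Diag, Admit}, so Ward, DocID → Diag, Admit cannot be enforced without a join — not preserved.

lossless but not dependency-preserving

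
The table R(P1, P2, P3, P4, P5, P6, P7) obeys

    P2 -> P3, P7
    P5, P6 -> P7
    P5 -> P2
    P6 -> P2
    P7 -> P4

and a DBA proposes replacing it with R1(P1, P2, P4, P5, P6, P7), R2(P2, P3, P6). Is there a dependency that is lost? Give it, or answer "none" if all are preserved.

none

P2 → P3, P7: restricted closure across fragments reaches P3, P7.
P5, P6 → P7 lies within R1.
P5 → P2 lies within R1.
P6 → P2 lies within R1.
P7 → P4 lies within R1.
Every dependency is enforceable on the fragments, so the decomposition is dependency-preserving.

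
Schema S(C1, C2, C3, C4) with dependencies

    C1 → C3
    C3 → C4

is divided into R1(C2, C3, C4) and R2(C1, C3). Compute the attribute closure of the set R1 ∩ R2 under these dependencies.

C3, C4

R1 ∩ R2 = {C3}.
C3 → C4 applies, adding C4
Closure: {C3, C4}.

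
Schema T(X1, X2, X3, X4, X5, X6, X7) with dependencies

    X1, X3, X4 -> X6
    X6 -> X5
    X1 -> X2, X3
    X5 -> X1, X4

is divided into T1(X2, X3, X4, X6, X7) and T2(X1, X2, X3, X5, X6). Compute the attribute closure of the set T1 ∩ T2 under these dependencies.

T1 ∩ T2 = {X2, X3, X6}.
X6 → X5 applies, adding X5
X5 → X1, X4 applies, adding X1, X4
Closure: {X1, X2, X3, X4, X5, X6}.

X1, X2, X3, X4, X5, X6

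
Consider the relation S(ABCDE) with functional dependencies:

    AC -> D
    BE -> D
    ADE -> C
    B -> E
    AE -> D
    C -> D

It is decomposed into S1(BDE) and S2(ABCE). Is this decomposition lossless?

Common attributes: S1 ∩ S2 = {BE}.
Closure of {BE}: BE → D applies, adding D. So (BE)⁺ = {BDE}.
This closure contains every attribute of S1, so S1 ∩ S2 → S1. The join is lossless.

Yes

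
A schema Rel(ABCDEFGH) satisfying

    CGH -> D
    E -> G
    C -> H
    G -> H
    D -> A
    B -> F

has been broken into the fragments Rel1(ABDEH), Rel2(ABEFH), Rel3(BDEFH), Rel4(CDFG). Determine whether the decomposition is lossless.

Chase test. Columns are ABCDEFGH; row i has aⱼ where attribute j ∈ Reli, else bᵢⱼ.
Initial tableau (one row per fragment):
  row 1: a1 a2 b13 a4 a5 b16 b17 a8
  row 2: a1 a2 b23 b24 a5 a6 b27 a8
  row 3: b31 a2 b33 a4 a5 a6 b37 a8
  row 4: b41 b42 a3 a4 b45 a6 a7 b48
Rows 1 and 2 agree on E; apply E→G and equate their G entries.
Rows 1 and 3 agree on E; apply E→G and equate their G entries.
Rows 1 and 3 agree on D; apply D→A and equate their A entries.
Rows 1 and 4 agree on D; apply D→A and equate their A entries.
Rows 1 and 2 agree on B; apply B→F and equate their F entries.
No row becomes fully distinguished — the join is lossy.

No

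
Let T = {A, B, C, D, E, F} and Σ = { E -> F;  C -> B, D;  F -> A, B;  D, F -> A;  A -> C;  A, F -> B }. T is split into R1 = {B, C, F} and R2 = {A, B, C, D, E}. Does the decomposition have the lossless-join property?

Common attributes: R1 ∩ R2 = {B, C}.
Closure of {B, C}: C → B, D applies, adding D. So (B, C)⁺ = {B, C, D}.
The closure contains neither all of R1 = {B, C, F} nor all of R2 = {A, B, C, D, E}, so the common attributes are not a superkey of either fragment. The join is lossy.

No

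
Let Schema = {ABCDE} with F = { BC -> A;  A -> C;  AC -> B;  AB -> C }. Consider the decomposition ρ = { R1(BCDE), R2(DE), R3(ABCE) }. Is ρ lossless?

Chase test. Columns are ABCDE; row i has aⱼ where attribute j ∈ Ri, else bᵢⱼ.
Initial tableau (one row per fragment):
  row 1: b11 a2 a3 a4 a5
  row 2: b21 b22 b23 a4 a5
  row 3: a1 a2 a3 b34 a5
Rows 1 and 3 agree on BC; apply BC→A and equate their A entries.
Row 1 is now all distinguished symbols — the join is lossless.

Yes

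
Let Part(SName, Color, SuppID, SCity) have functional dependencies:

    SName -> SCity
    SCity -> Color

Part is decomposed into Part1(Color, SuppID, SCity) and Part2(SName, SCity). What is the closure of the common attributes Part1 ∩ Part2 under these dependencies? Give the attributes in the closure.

Part1 ∩ Part2 = {SCity}.
SCity → Color applies, adding Color
Closure: {Color, SCity}.

Color, SCity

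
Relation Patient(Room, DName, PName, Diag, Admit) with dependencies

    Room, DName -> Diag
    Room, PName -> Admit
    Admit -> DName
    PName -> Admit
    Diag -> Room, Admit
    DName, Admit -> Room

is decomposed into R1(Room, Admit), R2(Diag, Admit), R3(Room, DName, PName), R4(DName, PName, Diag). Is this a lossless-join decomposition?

Yes

Chase test. Columns are Room, DName, PName, Diag, Admit; row i has aⱼ where attribute j ∈ Ri, else bᵢⱼ.
Initial tableau (one row per fragment):
  row 1: a1 b12 b13 b14 a5
  row 2: b21 b22 b23 a4 a5
  row 3: a1 a2 a3 b34 b35
  row 4: b41 a2 a3 a4 b45
Rows 1 and 2 agree on Admit; apply Admit→DName and equate their DName entries.
Rows 3 and 4 agree on PName; apply PName→Admit and equate their Admit entries.
Rows 2 and 4 agree on Diag; apply Diag→Room, Admit and equate their Room, Admit entries.
Rows 1 and 2 agree on DName, Admit; apply DName, Admit→Room and equate their Room entries.
Rows 1 and 2 agree on Room, DName; apply Room, DName→Diag and equate their Diag entries.
Rows 3 and 4 agree on Room, DName; apply Room, DName→Diag and equate their Diag entries.
Rows 1 and 3 agree on Admit; apply Admit→DName and equate their DName entries.
Row 3 is now all distinguished symbols — the join is lossless.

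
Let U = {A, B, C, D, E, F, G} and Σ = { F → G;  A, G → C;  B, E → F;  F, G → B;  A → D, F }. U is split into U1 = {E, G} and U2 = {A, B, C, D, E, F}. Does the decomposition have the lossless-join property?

Common attributes: U1 ∩ U2 = {E}.
No dependency enlarges {E}, so (E)⁺ = {E}.
The closure contains neither all of U1 = {E, G} nor all of U2 = {A, B, C, D, E, F}, so the common attributes are not a superkey of either fragment. The join is lossy.

No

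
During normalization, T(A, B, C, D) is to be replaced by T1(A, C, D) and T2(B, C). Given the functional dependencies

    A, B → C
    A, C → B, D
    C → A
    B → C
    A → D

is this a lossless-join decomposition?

Yes

Common attributes: T1 ∩ T2 = {C}.
Closure of {C}: C → A applies, adding A; A → D applies, adding D; A, C → B, D applies, adding B. So (C)⁺ = {A, B, C, D}.
This closure contains every attribute of T1, so T1 ∩ T2 → T1. The join is lossless.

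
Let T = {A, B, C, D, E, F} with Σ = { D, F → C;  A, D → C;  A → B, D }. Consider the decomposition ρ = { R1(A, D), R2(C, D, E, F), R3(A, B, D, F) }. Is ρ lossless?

Chase test. Columns are A, B, C, D, E, F; row i has aⱼ where attribute j ∈ Ri, else bᵢⱼ.
Initial tableau (one row per fragment):
  row 1: a1 b12 b13 a4 b15 b16
  row 2: b21 b22 a3 a4 a5 a6
  row 3: a1 a2 b33 a4 b35 a6
Rows 2 and 3 agree on D, F; apply D, F→C and equate their C entries.
Rows 1 and 3 agree on A, D; apply A, D→C and equate their C entries.
Rows 1 and 3 agree on A; apply A→B, D and equate their B, D entries.
No row becomes fully distinguished — the join is lossy.

No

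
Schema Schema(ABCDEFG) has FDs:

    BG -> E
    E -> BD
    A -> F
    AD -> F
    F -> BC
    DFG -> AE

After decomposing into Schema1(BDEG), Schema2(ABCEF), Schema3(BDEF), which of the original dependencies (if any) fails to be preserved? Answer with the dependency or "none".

DFG -> AE

Check DFG → AE: no single fragment contains all of {ADEFG}, and the restricted closure of {DFG} across the fragments never reaches {AE}.
BG → E is preserved.
E → BD is preserved.
A → F is preserved.
AD → F is preserved.
F → BC is preserved.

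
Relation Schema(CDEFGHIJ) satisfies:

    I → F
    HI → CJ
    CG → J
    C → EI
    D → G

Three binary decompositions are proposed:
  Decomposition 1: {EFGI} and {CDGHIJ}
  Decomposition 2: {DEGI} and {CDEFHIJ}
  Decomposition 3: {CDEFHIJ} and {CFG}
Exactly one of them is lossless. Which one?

Decomposition 2

Decomposition 1: common = {GI}, closure = {FGI} → lossy.
Decomposition 2: common = {DEI}, closure = {DEFGI} → lossless.
Decomposition 3: common = {CF}, closure = {CEFI} → lossy.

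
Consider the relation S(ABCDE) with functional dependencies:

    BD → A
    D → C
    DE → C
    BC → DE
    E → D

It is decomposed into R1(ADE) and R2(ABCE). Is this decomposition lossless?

Common attributes: R1 ∩ R2 = {AE}.
Closure of {AE}: E → D applies, adding D; D → C applies, adding C. So (AE)⁺ = {ACDE}.
This closure contains every attribute of R1, so R1 ∩ R2 → R1. The join is lossless.

Yes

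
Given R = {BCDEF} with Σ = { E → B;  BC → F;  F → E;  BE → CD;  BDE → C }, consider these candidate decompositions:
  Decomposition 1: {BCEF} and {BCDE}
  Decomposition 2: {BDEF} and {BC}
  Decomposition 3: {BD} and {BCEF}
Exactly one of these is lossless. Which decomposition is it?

Decomposition 1

Decomposition 1: common = {BCE}, closure = {BCDEF} → lossless.
Decomposition 2: common = {B}, closure = {B} → lossy.
Decomposition 3: common = {B}, closure = {B} → lossy.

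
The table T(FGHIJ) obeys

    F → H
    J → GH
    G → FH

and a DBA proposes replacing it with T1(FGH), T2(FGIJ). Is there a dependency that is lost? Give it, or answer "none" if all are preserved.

F → H lies within T1.
J → GH: restricted closure across fragments reaches GH.
G → FH lies within T1.
Every dependency is enforceable on the fragments, so the decomposition is dependency-preserving.

none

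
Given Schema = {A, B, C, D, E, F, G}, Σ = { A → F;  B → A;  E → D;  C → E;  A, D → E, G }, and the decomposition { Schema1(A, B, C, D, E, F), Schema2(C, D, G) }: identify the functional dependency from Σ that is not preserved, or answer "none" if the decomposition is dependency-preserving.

Check A, D → E, G: no single fragment contains all of {A, D, E, G}, and the restricted closure of {A, D} across the fragments never reaches {E, G}.
A → F is preserved.
B → A is preserved.
E → D is preserved.
C → E is preserved.

A, D → E, G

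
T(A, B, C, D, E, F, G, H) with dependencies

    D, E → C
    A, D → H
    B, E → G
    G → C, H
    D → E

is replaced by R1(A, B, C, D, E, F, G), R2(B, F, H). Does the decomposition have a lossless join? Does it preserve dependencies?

lossy and not dependency-preserving

Lossless test: (B, F)⁺ = {B, F}, which is a superkey of neither fragment — lossy.
Dependency preservation: the restricted closure of {A, D} across the fragments never reaches {H}, so A, D → H cannot be enforced without a join — not preserved.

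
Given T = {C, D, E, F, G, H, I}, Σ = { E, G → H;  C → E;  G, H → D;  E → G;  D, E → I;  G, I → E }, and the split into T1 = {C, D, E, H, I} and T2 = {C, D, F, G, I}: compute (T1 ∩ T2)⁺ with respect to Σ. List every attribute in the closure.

T1 ∩ T2 = {C, D, I}.
C → E applies, adding E
E → G applies, adding G
E, G → H applies, adding H
Closure: {C, D, E, G, H, I}.

C, D, E, G, H, I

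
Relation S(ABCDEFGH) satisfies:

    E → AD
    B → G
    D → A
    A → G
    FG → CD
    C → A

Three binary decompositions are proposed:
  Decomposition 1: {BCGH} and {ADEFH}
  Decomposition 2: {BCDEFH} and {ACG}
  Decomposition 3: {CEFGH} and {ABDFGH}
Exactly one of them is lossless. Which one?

Decomposition 2

Decomposition 1: common = {H}, closure = {H} → lossy.
Decomposition 2: common = {C}, closure = {ACG} → lossless.
Decomposition 3: common = {FGH}, closure = {ACDFGH} → lossy.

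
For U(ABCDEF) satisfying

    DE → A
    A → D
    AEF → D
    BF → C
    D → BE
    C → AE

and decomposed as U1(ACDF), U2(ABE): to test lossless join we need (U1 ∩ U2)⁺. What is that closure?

U1 ∩ U2 = {A}.
A → D applies, adding D
D → BE applies, adding BE
Closure: {ABDE}.

ABDE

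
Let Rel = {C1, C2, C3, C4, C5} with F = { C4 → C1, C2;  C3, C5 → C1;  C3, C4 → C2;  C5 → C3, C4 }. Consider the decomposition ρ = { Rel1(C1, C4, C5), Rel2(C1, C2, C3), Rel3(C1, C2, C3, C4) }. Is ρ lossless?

Chase test. Columns are C1, C2, C3, C4, C5; row i has aⱼ where attribute j ∈ Reli, else bᵢⱼ.
Initial tableau (one row per fragment):
  row 1: a1 b12 b13 a4 a5
  row 2: a1 a2 a3 b24 b25
  row 3: a1 a2 a3 a4 b35
Rows 1 and 3 agree on C4; apply C4→C1, C2 and equate their C1, C2 entries.
No row becomes fully distinguished — the join is lossy.

No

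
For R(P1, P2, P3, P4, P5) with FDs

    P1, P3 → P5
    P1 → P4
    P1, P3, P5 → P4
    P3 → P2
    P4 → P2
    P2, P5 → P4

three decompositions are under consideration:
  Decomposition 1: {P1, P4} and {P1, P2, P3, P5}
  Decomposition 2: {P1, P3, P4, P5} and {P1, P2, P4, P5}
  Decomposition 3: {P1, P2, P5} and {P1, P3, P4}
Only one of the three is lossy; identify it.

Decomposition 1: common = {P1}, closure = {P1, P2, P4} → lossless.
Decomposition 2: common = {P1, P4, P5}, closure = {P1, P2, P4, P5} → lossless.
Decomposition 3: common = {P1}, closure = {P1, P2, P4} → lossy.

Decomposition 3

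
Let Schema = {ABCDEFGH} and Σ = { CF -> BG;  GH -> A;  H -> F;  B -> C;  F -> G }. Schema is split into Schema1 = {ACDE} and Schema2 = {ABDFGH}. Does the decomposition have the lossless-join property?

No

Common attributes: Schema1 ∩ Schema2 = {AD}.
No dependency enlarges {AD}, so (AD)⁺ = {AD}.
The closure contains neither all of Schema1 = {ACDE} nor all of Schema2 = {ABDFGH}, so the common attributes are not a superkey of either fragment. The join is lossy.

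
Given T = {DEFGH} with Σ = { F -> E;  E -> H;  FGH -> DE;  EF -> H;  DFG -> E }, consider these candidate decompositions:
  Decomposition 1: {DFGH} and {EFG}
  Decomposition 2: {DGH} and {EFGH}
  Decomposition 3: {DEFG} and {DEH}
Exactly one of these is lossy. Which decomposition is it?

Decomposition 2

Decomposition 1: common = {FG}, closure = {DEFGH} → lossless.
Decomposition 2: common = {GH}, closure = {GH} → lossy.
Decomposition 3: common = {DE}, closure = {DEH} → lossless.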